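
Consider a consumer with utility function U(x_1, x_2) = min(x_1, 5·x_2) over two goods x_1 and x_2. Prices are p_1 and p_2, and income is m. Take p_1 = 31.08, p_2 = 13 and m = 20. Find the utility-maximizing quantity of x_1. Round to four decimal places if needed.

x_1* = 0.5938

With perfect complements, no substitution: consume in ratio x_1:x_2 = 5:1.
Budget: p_1·x_1 + p_2·(1/5)·x_1 = m, so (5·p_1 + p_2)·x_1 = 5·m.
Demand: x_1*(p_1,p_2,m) = 5·m/(5·p_1 + p_2), x_2* = m/(5·p_1 + p_2).
Here 5·31.08 + 13 = 168.4, giving x_1* = 0.5938.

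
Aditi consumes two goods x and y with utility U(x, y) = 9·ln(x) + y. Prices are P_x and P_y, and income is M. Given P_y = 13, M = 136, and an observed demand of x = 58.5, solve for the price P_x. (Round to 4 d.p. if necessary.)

MU_x = 9/x, MU_y = 1. Tangency: 9/x = P_x/P_y.
So x*(P_x,P_y) = 9·P_y/P_x, independent of income; and y* = (M − 9·P_y)/P_y.
Set x* = 58.5 in the demand function and solve for P_x: P_x = 2.

P_x = 2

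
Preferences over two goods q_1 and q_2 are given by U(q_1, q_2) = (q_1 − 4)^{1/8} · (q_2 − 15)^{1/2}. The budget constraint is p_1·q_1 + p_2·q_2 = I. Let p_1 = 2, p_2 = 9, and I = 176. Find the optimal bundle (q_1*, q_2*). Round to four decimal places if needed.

q_1* = 7.3, q_2* = 17.9333

MRS = (1/4)·(q_2−15)/(q_1−4). Tangency with p_1/p_2 gives q_2−15 = 4·(p_1/p_2)·(q_1−4).
After buying the subsistence bundle (4, 15), a share 0.2 of the remaining income goes to q_1: q_1* = 4 + 0.2·(I − 4p_1 − 15p_2)/p_1.
Discretionary income = 176 − 4·2 − 15·9 = 33; q_1* = 4 + 0.2·33/2 = 7.3; q_2* = 15 + 0.8·33/9 = 17.9333.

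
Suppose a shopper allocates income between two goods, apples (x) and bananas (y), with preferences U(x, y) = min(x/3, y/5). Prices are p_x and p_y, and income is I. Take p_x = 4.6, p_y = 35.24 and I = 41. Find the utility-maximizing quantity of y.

y* = 1.0789

With perfect complements, no substitution: consume in ratio x:y = 3:5.
Budget: p_x·x + p_y·(5/3)·x = I, so (3·p_x + 5·p_y)·x = 3·I.
Demand: x*(p_x,p_y,I) = 3·I/(3·p_x + 5·p_y), y* = 5·I/(3·p_x + 5·p_y).
Here 3·4.6 + 5·35.24 = 190, giving y* = 1.0789.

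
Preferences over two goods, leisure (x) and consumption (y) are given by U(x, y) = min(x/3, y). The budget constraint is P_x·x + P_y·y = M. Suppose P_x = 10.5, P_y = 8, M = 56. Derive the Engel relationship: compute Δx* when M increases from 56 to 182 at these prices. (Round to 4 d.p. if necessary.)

Δx* = 9.5696

Demand: x*(P_x,P_y,M) = 3·M/(3·P_x + P_y), y* = M/(3·P_x + P_y).
Here 3·10.5 + 8 = 39.5, giving x* = 4.2532.
At M' = 182: x* = 13.8228. Change: 13.8228 − 4.2532 = 9.5696.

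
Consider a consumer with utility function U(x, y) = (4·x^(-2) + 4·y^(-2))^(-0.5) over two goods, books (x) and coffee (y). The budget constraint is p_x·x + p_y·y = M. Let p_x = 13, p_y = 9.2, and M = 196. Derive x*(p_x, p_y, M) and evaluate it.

MU_x ∝ 4·x^(-3), MU_y ∝ 4·y^(-3), so MRS = (y/x)^(3) = p_x/p_y.
Solve for the ratio: y/x = [p_x/p_y]^(1/3).
With the ratio pinned down, the budget gives x* = M/(p_x + p_y·(y/x)) and y* = (y/x)·x*.
Numerically y/x = 1.122152, so x* = 196/(13 + 9.2·1.122152) = 8.4034.

x* = 8.4034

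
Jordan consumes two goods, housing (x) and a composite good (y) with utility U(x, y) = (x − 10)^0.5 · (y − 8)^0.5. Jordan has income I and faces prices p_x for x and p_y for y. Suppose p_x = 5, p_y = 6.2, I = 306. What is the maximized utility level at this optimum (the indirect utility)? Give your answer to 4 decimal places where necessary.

MRS = (y−8)/(x−10). Tangency with p_x/p_y gives y−8 = (p_x/p_y)·(x−10).
After buying the subsistence bundle (10, 8), a share 0.5 of the remaining income goes to x: x* = 10 + 0.5·(I − 10p_x − 8p_y)/p_x.
Discretionary income = 306 − 10·5 − 8·6.2 = 206.4; x* = 10 + 0.5·206.4/5 = 30.64; y* = 8 + 0.5·206.4/6.2 = 24.6452.
Utility at the optimum: U(30.64, 24.6452) = 18.5353.

V = 18.5353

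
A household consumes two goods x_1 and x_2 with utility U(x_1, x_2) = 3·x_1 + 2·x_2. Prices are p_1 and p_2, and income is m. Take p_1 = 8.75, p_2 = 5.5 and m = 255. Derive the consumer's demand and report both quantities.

x_1* = 0, x_2* = 46.3636

Linear utility — the consumer picks whichever good has higher MU/price: 3/8.75 = 0.3429 vs 2/5.5 = 0.3636.
x_2 gives more utility per dollar, so spend all income on x_2: x_2* = m/p_2, x_1* = 0.
Numerically: x_1* = 0, x_2* = 46.3636.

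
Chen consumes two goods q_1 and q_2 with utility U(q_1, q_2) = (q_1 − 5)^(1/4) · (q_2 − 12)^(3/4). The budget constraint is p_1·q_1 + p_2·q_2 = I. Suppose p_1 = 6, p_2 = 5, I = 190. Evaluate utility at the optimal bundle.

V = 10.8897

This is Cobb-Douglas in (q_1−5, q_2−12): tangency gives 0.25·p_2·(q_2−12) = 0.75·p_1·(q_1−5).
After buying the subsistence bundle (5, 12), a share 0.25 of the remaining income goes to q_1: q_1* = 5 + 0.25·(I − 5p_1 − 12p_2)/p_1.
Discretionary income = 190 − 5·6 − 12·5 = 100; q_1* = 5 + 0.25·100/6 = 9.1667; q_2* = 12 + 0.75·100/5 = 27.
Utility at the optimum: U(9.1667, 27) = 10.8897.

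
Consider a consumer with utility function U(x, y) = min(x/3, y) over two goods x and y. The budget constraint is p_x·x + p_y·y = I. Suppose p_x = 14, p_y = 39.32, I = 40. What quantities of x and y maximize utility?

Leontief preferences: the optimum is at the kink where x/3 = y/1, i.e. y = (1/3)·x.
Budget: p_x·x + p_y·(1/3)·x = I, so (3·p_x + p_y)·x = 3·I.
Demand: x*(p_x,p_y,I) = 3·I/(3·p_x + p_y), y* = I/(3·p_x + p_y).
Here 3·14 + 39.32 = 81.32, giving x* = 1.4757 and y* = 0.4919.

x* = 1.4757, y* = 0.4919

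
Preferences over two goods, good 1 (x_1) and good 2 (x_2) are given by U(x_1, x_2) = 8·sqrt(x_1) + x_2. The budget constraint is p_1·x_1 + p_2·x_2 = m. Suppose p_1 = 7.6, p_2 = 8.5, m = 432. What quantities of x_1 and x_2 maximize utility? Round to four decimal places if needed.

MU_x_1 = 4/√x_1, MU_x_2 = 1. Tangency: 4/√x_1 = p_1/p_2.
Thus x_1* = (4·p_2/p_1)² — independent of m — with the rest of income spent on x_2.
Plugging in: x_1* = (4·8.5/7.6)² = 20.0139, x_2* = 32.9288.

x_1* = 20.0139, x_2* = 32.9288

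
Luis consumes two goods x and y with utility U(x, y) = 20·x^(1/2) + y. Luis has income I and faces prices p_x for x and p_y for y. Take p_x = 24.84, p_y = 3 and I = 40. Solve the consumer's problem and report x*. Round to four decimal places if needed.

x* = 1.4586

Set MRS = p_x/p_y: 10·x^(−1/2) = p_x/p_y.
Solve: √x = 10·p_y/p_x, so x*(p_x,p_y) = (10·p_y/p_x)², and y* = (I − p_x·x*)/p_y.
Plugging in: x* = (10·3/24.84)² = 1.4586.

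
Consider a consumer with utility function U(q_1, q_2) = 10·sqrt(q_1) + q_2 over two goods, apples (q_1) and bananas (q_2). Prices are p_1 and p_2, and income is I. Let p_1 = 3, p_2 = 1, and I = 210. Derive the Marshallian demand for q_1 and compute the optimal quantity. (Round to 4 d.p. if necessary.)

Utility is quasi-linear in q_2; the FOC for q_1 is 5/√q_1 = p_1/p_2.
Thus q_1* = (5·p_2/p_1)² — independent of I — with the rest of income spent on q_2.
Plugging in: q_1* = (5·1/3)² = 2.7778.

q_1* = 2.7778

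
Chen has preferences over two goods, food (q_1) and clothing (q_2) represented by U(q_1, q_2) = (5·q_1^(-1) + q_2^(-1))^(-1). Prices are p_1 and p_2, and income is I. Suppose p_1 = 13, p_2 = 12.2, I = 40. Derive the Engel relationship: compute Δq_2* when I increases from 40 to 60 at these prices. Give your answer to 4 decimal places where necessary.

From the CES first-order condition, 5·(q_2/q_1)^(2) = p_1/p_2.
Solve for the ratio: q_2/q_1 = [(1/5)·p_1/p_2]^(0.5).
With the ratio pinned down, the budget gives q_1* = I/(p_1 + p_2·(q_2/q_1)) and q_2* = (q_2/q_1)·q_1*.
Numerically q_2/q_1 = 0.461644, so q_1* = 40/(13 + 12.2·0.461644) = 2.1468 and q_2* = 0.461644·2.1468 = 0.9911.
At I' = 60: q_2* = 1.4866. Change: 1.4866 − 0.9911 = 0.4955.

Δq_2* = 0.4955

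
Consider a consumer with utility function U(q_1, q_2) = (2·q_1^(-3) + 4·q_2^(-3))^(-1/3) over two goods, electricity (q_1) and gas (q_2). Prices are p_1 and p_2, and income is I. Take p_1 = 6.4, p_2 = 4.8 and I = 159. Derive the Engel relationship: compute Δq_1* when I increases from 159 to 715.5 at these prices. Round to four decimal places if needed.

Δq_1* = 44.3998

From the CES first-order condition, (1/2)·(q_2/q_1)^(4) = p_1/p_2.
Solve for the ratio: q_2/q_1 = [2·p_1/p_2]^(0.25).
Substitute q_2 = (q_2/q_1)·q_1 into the budget: q_1* = I/(p_1 + p_2·(q_2/q_1)).
Numerically q_2/q_1 = 1.277886, so q_1* = 159/(6.4 + 4.8·1.277886) = 12.6856.
At I' = 715.5: q_1* = 57.0854. Change: 57.0854 − 12.6856 = 44.3998.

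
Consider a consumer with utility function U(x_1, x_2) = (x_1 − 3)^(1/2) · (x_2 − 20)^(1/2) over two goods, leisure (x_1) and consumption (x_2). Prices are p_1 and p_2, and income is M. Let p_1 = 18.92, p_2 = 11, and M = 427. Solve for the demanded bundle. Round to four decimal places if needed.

This is Cobb-Douglas in (x_1−3, x_2−20): tangency gives 0.5·p_2·(x_2−20) = 0.5·p_1·(x_1−3).
Substituting into the budget: x_1* = 3 + 0.5·(M − 3·p_1 − 20·p_2)/p_1, and x_2* = 20 + 0.5·(…)/p_2.
Discretionary income = 427 − 3·18.92 − 20·11 = 150.24; x_1* = 3 + 0.5·150.24/18.92 = 6.9704; x_2* = 20 + 0.5·150.24/11 = 26.8291.

x_1* = 6.9704, x_2* = 26.8291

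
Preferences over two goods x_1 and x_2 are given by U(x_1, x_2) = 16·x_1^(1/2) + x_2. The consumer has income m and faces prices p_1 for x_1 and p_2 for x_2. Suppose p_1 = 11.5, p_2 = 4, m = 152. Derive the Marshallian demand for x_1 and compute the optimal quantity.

x_1* = 7.7429

MU_x_1 = 8/√x_1, MU_x_2 = 1. Tangency: 8/√x_1 = p_1/p_2.
Thus x_1* = (8·p_2/p_1)² — independent of m — with the rest of income spent on x_2.
Plugging in: x_1* = (8·4/11.5)² = 7.7429.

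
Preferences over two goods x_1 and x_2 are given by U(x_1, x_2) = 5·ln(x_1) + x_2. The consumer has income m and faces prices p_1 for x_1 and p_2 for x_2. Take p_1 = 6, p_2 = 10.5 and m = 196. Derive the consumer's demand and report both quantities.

x_1* = 8.75, x_2* = 13.6667

Set MRS = p_1/p_2: (5/x_1)/1 = p_1/p_2.
So x_1*(p_1,p_2) = 5·p_2/p_1, independent of income; and x_2* = (m − 5·p_2)/p_2.
At the given prices: x_1* = 5·10.5/6 = 8.75, and x_2* = 13.6667.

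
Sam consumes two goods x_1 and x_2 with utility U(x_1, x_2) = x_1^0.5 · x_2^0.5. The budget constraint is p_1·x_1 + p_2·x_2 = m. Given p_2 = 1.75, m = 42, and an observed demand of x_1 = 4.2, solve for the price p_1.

p_1 = 5

The MRS is x_2/x_1. Set MRS = p_1/p_2.
So 0.5·p_2·x_2 = 0.5·p_1·x_1; combined with the budget, a share 0.5 of income goes to x_1.
Demand: x_1*(p_1,p_2,m) = 0.5·m/p_1 and x_2* = 0.5·m/p_2.
Set x_1* = 4.2 in the demand function and solve for p_1: p_1 = 5.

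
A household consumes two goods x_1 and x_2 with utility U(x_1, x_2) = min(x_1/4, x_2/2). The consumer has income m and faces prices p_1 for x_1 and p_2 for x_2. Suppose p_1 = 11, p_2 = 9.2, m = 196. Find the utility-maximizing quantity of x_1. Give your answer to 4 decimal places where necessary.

With perfect complements, no substitution: consume in ratio x_1:x_2 = 4:2.
Budget: p_1·x_1 + p_2·(1/2)·x_1 = m, so (4·p_1 + 2·p_2)·x_1 = 4·m.
Demand: x_1*(p_1,p_2,m) = 4·m/(4·p_1 + 2·p_2), x_2* = 2·m/(4·p_1 + 2·p_2).
Here 4·11 + 2·9.2 = 62.4, giving x_1* = 12.5641.

x_1* = 12.5641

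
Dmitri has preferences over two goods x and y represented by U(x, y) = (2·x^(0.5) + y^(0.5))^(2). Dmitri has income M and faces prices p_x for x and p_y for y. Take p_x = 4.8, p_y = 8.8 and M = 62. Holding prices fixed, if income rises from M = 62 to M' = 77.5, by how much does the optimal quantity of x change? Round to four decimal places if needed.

MU_x ∝ 2·x^(-0.5), MU_y ∝ y^(-0.5), so MRS = 2·(y/x)^(0.5) = p_x/p_y.
Solve for the ratio: y/x = [(1/2)·p_x/p_y]^(2).
With the ratio pinned down, the budget gives x* = M/(p_x + p_y·(y/x)) and y* = (y/x)·x*.
Numerically y/x = 0.07438, so x* = 62/(4.8 + 8.8·0.07438) = 11.3667.
At M' = 77.5: x* = 14.2083. Change: 14.2083 − 11.3667 = 2.8417.

Δx* = 2.8417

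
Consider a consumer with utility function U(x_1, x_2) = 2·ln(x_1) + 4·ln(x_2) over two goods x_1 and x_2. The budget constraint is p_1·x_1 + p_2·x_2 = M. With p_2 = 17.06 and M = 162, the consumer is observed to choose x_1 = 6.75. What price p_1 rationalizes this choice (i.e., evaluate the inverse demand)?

p_1 = 8

Tangency: MRS = (1/2)·x_2/x_1 = p_1/p_2.
So 2·p_2·x_2 = 4·p_1·x_1; combined with the budget, a share 1/3 of income goes to x_1.
Demand: x_1*(p_1,p_2,M) = 1/3·M/p_1 and x_2* = 2/3·M/p_2.
Set x_1* = 6.75 in the demand function and solve for p_1: p_1 = 8.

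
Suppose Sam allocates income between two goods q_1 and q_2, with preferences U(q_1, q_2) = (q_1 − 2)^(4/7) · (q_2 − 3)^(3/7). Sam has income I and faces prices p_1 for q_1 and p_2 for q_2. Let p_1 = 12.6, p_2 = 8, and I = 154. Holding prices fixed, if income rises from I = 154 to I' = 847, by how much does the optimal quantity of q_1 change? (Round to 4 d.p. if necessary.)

Δq_1* = 31.4286

Substituting into the budget: q_1* = 2 + 4/7·(I − 2·p_1 − 3·p_2)/p_1, and q_2* = 3 + 3/7·(…)/p_2.
Discretionary income = 154 − 2·12.6 − 3·8 = 104.8; q_1* = 2 + 4/7·104.8/12.6 = 6.7528.
At I' = 847: q_1* = 38.1814. Change: 38.1814 − 6.7528 = 31.4286.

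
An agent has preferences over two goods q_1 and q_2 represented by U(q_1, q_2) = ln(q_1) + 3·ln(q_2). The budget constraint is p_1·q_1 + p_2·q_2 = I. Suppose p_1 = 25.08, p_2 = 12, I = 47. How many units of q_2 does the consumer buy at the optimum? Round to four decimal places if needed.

q_2* = 2.9375

Demand: q_1*(p_1,p_2,I) = 0.25·I/p_1 and q_2* = 0.75·I/p_2.
At p_1=25.08, p_2=12, I=47: q_2* = 0.75·47/12 = 2.9375.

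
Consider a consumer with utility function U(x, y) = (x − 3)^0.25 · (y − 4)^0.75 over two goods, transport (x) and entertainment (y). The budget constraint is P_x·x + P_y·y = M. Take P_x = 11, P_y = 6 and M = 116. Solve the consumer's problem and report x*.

x* = 4.3409

After buying the subsistence bundle (3, 4), a share 0.25 of the remaining income goes to x: x* = 3 + 0.25·(M − 3P_x − 4P_y)/P_x.
Discretionary income = 116 − 3·11 − 4·6 = 59; x* = 3 + 0.25·59/11 = 4.3409.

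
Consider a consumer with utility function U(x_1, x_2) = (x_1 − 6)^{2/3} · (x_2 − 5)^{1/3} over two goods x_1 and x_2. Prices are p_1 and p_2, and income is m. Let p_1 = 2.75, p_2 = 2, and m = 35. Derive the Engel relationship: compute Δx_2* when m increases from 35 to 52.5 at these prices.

Δx_2* = 2.9167

MRS = 2·(x_2−5)/(x_1−6). Tangency with p_1/p_2 gives x_2−5 = (1/2)·(p_1/p_2)·(x_1−6).
Substituting into the budget: x_1* = 6 + 2/3·(m − 6·p_1 − 5·p_2)/p_1, and x_2* = 5 + 1/3·(…)/p_2.
Discretionary income = 35 − 6·2.75 − 5·2 = 8.5; x_2* = 5 + 1/3·8.5/2 = 6.4167.
At m' = 52.5: x_2* = 9.3333. Change: 9.3333 − 6.4167 = 2.9167.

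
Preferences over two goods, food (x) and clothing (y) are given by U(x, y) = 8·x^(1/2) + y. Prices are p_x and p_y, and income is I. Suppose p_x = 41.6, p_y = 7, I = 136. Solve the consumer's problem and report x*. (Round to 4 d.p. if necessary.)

x* = 0.453

MU_x = 4/√x, MU_y = 1. Tangency: 4/√x = p_x/p_y.
Thus x* = (4·p_y/p_x)² — independent of I — with the rest of income spent on y.
Plugging in: x* = (4·7/41.6)² = 0.453.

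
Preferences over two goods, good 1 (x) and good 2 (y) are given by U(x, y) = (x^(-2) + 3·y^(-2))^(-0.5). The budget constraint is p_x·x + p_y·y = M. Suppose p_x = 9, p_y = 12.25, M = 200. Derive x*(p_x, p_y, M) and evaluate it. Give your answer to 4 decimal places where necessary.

x* = 8.0186

With the ratio pinned down, the budget gives x* = M/(p_x + p_y·(y/x)) and y* = (y/x)·x*.
Numerically y/x = 1.301395, so x* = 200/(9 + 12.25·1.301395) = 8.0186.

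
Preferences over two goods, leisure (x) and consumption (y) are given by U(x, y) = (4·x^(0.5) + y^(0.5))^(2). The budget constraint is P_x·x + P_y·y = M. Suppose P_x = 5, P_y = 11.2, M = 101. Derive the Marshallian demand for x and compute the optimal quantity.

Numerically y/x = 0.012456, so x* = 101/(5 + 11.2·0.012456) = 19.6517.

x* = 19.6517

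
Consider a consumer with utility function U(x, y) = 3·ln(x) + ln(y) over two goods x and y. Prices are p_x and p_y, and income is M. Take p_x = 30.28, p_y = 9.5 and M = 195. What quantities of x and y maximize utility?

Tangency: MRS = 3·y/x = p_x/p_y.
So 3·p_y·y = p_x·x; combined with the budget, a share 0.75 of income goes to x.
Demand: x*(p_x,p_y,M) = 0.75·M/p_x and y* = 0.25·M/p_y.
At p_x=30.28, p_y=9.5, M=195: x* = 0.75·195/30.28 = 4.8299, y* = 5.1316.

x* = 4.8299, y* = 5.1316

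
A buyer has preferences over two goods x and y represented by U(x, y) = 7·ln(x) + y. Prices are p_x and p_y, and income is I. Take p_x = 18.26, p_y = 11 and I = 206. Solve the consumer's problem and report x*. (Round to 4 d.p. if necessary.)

MU_x = 7/x, MU_y = 1. Tangency: 7/x = p_x/p_y.
So x*(p_x,p_y) = 7·p_y/p_x, independent of income; and y* = (I − 7·p_y)/p_y.
At the given prices: x* = 7·11/18.26 = 4.2169.

x* = 4.2169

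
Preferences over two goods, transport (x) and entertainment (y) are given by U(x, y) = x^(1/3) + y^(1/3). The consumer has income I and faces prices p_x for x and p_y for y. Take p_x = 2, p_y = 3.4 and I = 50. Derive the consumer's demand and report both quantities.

From the CES first-order condition, (y/x)^(2/3) = p_x/p_y.
Hence y/x = (p_x/p_y)^(1/(2/3)), i.e. raised to the 1.5 power.
Substitute y = (y/x)·x into the budget: x* = I/(p_x + p_y·(y/x)).
Numerically y/x = 0.451156, so x* = 50/(2 + 3.4·0.451156) = 14.1486 and y* = 0.451156·14.1486 = 6.3832.

x* = 14.1486, y* = 6.3832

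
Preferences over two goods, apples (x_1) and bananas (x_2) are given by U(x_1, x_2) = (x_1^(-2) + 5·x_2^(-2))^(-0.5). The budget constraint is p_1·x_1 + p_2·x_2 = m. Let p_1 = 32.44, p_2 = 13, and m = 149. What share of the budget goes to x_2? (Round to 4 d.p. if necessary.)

From the CES first-order condition, (1/5)·(x_2/x_1)^(3) = p_1/p_2.
Solve for the ratio: x_2/x_1 = [5·p_1/p_2]^(1/3).
With the ratio pinned down, the budget gives x_1* = m/(p_1 + p_2·(x_2/x_1)) and x_2* = (x_2/x_1)·x_1*.
Numerically x_2/x_1 = 2.319365, so x_1* = 149/(32.44 + 13·2.319365) = 2.3805 and x_2* = 2.319365·2.3805 = 5.5213.
Expenditure on x_2: 13·5.5213 = 71.7764; share = 0.4817.

share on x_2 = 0.4817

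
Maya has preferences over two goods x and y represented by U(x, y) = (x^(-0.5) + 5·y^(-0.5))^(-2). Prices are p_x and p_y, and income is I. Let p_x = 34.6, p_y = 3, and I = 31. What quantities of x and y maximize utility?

x* = 0.3905, y* = 5.8292

MRS = MU_x/MU_y = (1/5)·(y/x)^(1.5). Set equal to p_x/p_y.
Solve for the ratio: y/x = [5·p_x/p_y]^(2/3).
Substitute y = (y/x)·x into the budget: x* = I/(p_x + p_y·(y/x)).
Numerically y/x = 14.926222, so x* = 31/(34.6 + 3·14.926222) = 0.3905 and y* = 14.926222·0.3905 = 5.8292.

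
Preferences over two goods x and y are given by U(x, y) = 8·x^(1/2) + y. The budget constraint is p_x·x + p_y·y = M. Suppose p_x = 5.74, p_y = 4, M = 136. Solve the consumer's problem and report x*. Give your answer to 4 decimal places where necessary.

x* = 7.7699

Plugging in: x* = (4·4/5.74)² = 7.7699.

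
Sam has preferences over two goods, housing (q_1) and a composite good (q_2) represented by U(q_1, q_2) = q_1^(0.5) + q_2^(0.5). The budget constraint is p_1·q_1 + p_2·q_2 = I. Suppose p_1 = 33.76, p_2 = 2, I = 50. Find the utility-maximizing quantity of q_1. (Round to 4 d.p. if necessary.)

With the ratio pinned down, the budget gives q_1* = I/(p_1 + p_2·(q_2/q_1)) and q_2* = (q_2/q_1)·q_1*.
Numerically q_2/q_1 = 284.9344, so q_1* = 50/(33.76 + 2·284.9344) = 0.0828.

q_1* = 0.0828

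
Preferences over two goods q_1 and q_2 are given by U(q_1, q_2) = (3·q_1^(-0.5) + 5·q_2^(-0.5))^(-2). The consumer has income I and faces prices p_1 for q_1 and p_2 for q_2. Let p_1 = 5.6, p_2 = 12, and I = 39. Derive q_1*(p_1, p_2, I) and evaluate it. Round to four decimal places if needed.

q_1* = 2.4764

MRS = MU_q_1/MU_q_2 = (3/5)·(q_2/q_1)^(1.5). Set equal to p_1/p_2.
Hence q_2/q_1 = ((5/3)·p_1/p_2)^(1/(1.5)), i.e. raised to the 2/3 power.
With the ratio pinned down, the budget gives q_1* = I/(p_1 + p_2·(q_2/q_1)) and q_2* = (q_2/q_1)·q_1*.
Numerically q_2/q_1 = 0.84574, so q_1* = 39/(5.6 + 12·0.84574) = 2.4764.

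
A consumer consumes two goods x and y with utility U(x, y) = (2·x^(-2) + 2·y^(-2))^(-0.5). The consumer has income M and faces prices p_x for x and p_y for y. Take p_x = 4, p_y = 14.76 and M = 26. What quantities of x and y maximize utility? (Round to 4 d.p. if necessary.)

x* = 1.9186, y* = 1.2416

MU_x ∝ 2·x^(-3), MU_y ∝ 2·y^(-3), so MRS = (y/x)^(3) = p_x/p_y.
Solve for the ratio: y/x = [p_x/p_y]^(1/3).
Substitute y = (y/x)·x into the budget: x* = M/(p_x + p_y·(y/x)).
Numerically y/x = 0.64713, so x* = 26/(4 + 14.76·0.64713) = 1.9186 and y* = 0.64713·1.9186 = 1.2416.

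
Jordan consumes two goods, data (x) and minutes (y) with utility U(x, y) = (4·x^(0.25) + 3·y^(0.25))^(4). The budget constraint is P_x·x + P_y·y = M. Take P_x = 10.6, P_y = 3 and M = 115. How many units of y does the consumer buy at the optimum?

MU_x ∝ 4·x^(-0.75), MU_y ∝ 3·y^(-0.75), so MRS = (4/3)·(y/x)^(0.75) = P_x/P_y.
Hence y/x = ((3/4)·P_x/P_y)^(1/(0.75)), i.e. raised to the 4/3 power.
Substitute y = (y/x)·x into the budget: x* = M/(P_x + P_y·(y/x)).
Numerically y/x = 3.667143, so x* = 115/(10.6 + 3·3.667143) = 5.3237 and y* = 3.667143·5.3237 = 19.5228.

y* = 19.5228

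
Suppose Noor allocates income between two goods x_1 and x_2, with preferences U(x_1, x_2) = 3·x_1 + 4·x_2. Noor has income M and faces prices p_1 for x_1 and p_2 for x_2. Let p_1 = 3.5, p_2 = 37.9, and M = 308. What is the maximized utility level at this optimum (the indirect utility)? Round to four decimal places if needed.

V = 264

Perfect substitutes: compare marginal utility per dollar. 3/p_1 vs 4/p_2 → 0.8571 vs 0.1055.
x_1 gives more utility per dollar, so spend all income on x_1: x_1* = M/p_1, x_2* = 0.
Numerically: x_1* = 88, x_2* = 0.
Utility at the optimum: U(88, 0) = 264.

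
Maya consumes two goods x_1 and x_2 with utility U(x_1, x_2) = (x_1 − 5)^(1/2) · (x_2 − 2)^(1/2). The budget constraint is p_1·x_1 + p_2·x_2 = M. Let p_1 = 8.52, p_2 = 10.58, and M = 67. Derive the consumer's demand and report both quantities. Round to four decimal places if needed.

MRS = (x_2−2)/(x_1−5). Tangency with p_1/p_2 gives x_2−2 = (p_1/p_2)·(x_1−5).
After buying the subsistence bundle (5, 2), a share 0.5 of the remaining income goes to x_1: x_1* = 5 + 0.5·(M − 5p_1 − 2p_2)/p_1.
Discretionary income = 67 − 5·8.52 − 2·10.58 = 3.24; x_1* = 5 + 0.5·3.24/8.52 = 5.1901; x_2* = 2 + 0.5·3.24/10.58 = 2.1531.

x_1* = 5.1901, x_2* = 2.1531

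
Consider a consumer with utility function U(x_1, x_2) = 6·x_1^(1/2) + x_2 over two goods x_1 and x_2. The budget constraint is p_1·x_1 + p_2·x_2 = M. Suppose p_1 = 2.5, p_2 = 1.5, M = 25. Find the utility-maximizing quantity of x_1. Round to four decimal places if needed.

Set MRS = p_1/p_2: 3·x_1^(−1/2) = p_1/p_2.
Thus x_1* = (3·p_2/p_1)² — independent of M — with the rest of income spent on x_2.
Plugging in: x_1* = (3·1.5/2.5)² = 3.24.

x_1* = 3.24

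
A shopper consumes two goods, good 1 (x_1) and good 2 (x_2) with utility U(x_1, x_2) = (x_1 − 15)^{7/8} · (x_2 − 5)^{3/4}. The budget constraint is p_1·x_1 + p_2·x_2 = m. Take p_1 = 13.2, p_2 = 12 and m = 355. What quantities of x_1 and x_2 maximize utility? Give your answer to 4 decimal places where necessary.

Discretionary income = 355 − 15·13.2 − 5·12 = 97; x_1* = 15 + 7/13·97/13.2 = 18.9569; x_2* = 5 + 6/13·97/12 = 8.7308.

x_1* = 18.9569, x_2* = 8.7308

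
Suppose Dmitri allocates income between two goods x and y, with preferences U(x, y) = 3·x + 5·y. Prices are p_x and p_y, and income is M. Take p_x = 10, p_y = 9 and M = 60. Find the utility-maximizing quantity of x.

y gives more utility per dollar, so spend all income on y: y* = M/p_y, x* = 0.
Numerically: x* = 0, y* = 6.6667.

x* = 0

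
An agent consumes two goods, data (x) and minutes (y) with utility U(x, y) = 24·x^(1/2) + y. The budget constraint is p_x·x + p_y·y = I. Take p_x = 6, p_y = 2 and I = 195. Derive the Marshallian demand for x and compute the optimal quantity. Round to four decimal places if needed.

Utility is quasi-linear in y; the FOC for x is 12/√x = p_x/p_y.
Thus x* = (12·p_y/p_x)² — independent of I — with the rest of income spent on y.
Plugging in: x* = (12·2/6)² = 16.

x* = 16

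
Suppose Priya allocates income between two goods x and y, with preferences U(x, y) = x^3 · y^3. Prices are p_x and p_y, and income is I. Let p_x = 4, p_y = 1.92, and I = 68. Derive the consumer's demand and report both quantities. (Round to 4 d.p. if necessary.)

Tangency: MRS = y/x = p_x/p_y.
Rearranging, p_y·y = p_x·x. Substituting into the budget gives p_x·x·(1 + 1) = I.
Demand: x*(p_x,p_y,I) = 0.5·I/p_x and y* = 0.5·I/p_y.
At p_x=4, p_y=1.92, I=68: x* = 0.5·68/4 = 8.5, y* = 17.7083.

x* = 8.5, y* = 17.7083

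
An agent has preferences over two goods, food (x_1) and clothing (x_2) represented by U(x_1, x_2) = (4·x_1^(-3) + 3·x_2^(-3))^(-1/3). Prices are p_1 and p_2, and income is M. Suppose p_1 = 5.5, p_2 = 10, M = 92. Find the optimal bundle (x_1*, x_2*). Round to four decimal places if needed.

x_1* = 6.8077, x_2* = 5.4558

MRS = MU_x_1/MU_x_2 = (4/3)·(x_2/x_1)^(4). Set equal to p_1/p_2.
Hence x_2/x_1 = ((3/4)·p_1/p_2)^(1/(4)), i.e. raised to the 0.25 power.
Substitute x_2 = (x_2/x_1)·x_1 into the budget: x_1* = M/(p_1 + p_2·(x_2/x_1)).
Numerically x_2/x_1 = 0.801412, so x_1* = 92/(5.5 + 10·0.801412) = 6.8077 and x_2* = 0.801412·6.8077 = 5.4558.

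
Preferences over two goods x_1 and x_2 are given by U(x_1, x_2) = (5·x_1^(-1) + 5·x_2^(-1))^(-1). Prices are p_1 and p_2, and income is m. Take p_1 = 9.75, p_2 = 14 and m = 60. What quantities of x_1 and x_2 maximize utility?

x_1* = 2.7994, x_2* = 2.3361

MU_x_1 ∝ 5·x_1^(-2), MU_x_2 ∝ 5·x_2^(-2), so MRS = (x_2/x_1)^(2) = p_1/p_2.
Hence x_2/x_1 = (p_1/p_2)^(1/(2)), i.e. raised to the 0.5 power.
With the ratio pinned down, the budget gives x_1* = m/(p_1 + p_2·(x_2/x_1)) and x_2* = (x_2/x_1)·x_1*.
Numerically x_2/x_1 = 0.834523, so x_1* = 60/(9.75 + 14·0.834523) = 2.7994 and x_2* = 0.834523·2.7994 = 2.3361.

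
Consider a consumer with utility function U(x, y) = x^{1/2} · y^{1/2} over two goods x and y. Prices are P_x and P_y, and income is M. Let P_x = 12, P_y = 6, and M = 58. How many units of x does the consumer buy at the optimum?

The MRS is y/x. Set MRS = P_x/P_y.
So 0.5·P_y·y = 0.5·P_x·x; combined with the budget, a share 0.5 of income goes to x.
Demand: x*(P_x,P_y,M) = 0.5·M/P_x and y* = 0.5·M/P_y.
At P_x=12, P_y=6, M=58: x* = 0.5·58/12 = 2.4167.

x* = 2.4167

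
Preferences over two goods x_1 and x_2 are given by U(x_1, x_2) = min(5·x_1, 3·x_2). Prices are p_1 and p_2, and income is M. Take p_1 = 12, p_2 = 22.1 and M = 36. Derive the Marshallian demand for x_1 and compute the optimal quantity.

Leontief preferences: the optimum is at the kink where x_1/3 = x_2/5, i.e. x_2 = (5/3)·x_1.
Budget: p_1·x_1 + p_2·(5/3)·x_1 = M, so (3·p_1 + 5·p_2)·x_1 = 3·M.
Demand: x_1*(p_1,p_2,M) = 3·M/(3·p_1 + 5·p_2), x_2* = 5·M/(3·p_1 + 5·p_2).
Here 3·12 + 5·22.1 = 146.5, giving x_1* = 0.7372.

x_1* = 0.7372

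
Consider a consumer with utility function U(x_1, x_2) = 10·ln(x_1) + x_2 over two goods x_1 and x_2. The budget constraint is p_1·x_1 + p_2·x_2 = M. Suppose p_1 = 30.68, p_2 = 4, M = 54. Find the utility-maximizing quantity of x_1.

Set MRS = p_1/p_2: (10/x_1)/1 = p_1/p_2.
So x_1*(p_1,p_2) = 10·p_2/p_1, independent of income; and x_2* = (M − 10·p_2)/p_2.
At the given prices: x_1* = 10·4/30.68 = 1.3038.

x_1* = 1.3038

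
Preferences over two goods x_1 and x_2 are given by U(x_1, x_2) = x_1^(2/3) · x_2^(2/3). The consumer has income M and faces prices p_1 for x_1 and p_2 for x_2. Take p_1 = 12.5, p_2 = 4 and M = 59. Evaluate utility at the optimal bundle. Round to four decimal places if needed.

V = 6.7161

At p_1=12.5, p_2=4, M=59: x_1* = 0.5·59/12.5 = 2.36, x_2* = 7.375.
Utility at the optimum: U(2.36, 7.375) = 6.7161.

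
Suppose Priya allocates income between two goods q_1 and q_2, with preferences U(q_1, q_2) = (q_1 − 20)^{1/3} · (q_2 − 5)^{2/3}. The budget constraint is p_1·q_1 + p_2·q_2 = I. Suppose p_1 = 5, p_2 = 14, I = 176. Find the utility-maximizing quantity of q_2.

Let q_1' = q_1−20, q_2' = q_2−5. MRS = (1/2)·q_2'/q_1' = p_1/p_2.
Substituting into the budget: q_1* = 20 + 1/3·(I − 20·p_1 − 5·p_2)/p_1, and q_2* = 5 + 2/3·(…)/p_2.
Discretionary income = 176 − 20·5 − 5·14 = 6; q_2* = 5 + 2/3·6/14 = 5.2857.

q_2* = 5.2857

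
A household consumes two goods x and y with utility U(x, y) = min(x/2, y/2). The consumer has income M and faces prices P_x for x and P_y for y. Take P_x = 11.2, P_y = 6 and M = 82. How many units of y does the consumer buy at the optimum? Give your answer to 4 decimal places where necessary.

y* = 4.7674

With perfect complements, no substitution: consume in ratio x:y = 2:2.
Budget: P_x·x + P_y·x = M, so (2·P_x + 2·P_y)·x = 2·M.
Demand: x*(P_x,P_y,M) = 2·M/(2·P_x + 2·P_y), y* = 2·M/(2·P_x + 2·P_y).
Here 2·11.2 + 2·6 = 34.4, giving y* = 4.7674.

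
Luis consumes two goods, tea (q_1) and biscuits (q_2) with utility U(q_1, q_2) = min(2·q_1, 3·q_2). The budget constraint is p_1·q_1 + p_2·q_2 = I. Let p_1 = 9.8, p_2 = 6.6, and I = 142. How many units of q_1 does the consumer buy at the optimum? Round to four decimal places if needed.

q_1* = 10

Leontief preferences: the optimum is at the kink where q_1/3 = q_2/2, i.e. q_2 = (2/3)·q_1.
Budget: p_1·q_1 + p_2·(2/3)·q_1 = I, so (3·p_1 + 2·p_2)·q_1 = 3·I.
Demand: q_1*(p_1,p_2,I) = 3·I/(3·p_1 + 2·p_2), q_2* = 2·I/(3·p_1 + 2·p_2).
Here 3·9.8 + 2·6.6 = 42.6, giving q_1* = 10.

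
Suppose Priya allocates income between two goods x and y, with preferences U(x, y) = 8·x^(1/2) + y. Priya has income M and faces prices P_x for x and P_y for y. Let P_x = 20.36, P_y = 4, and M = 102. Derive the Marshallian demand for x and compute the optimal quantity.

Set MRS = P_x/P_y: 4·x^(−1/2) = P_x/P_y.
Thus x* = (4·P_y/P_x)² — independent of M — with the rest of income spent on y.
Plugging in: x* = (4·4/20.36)² = 0.6176.

x* = 0.6176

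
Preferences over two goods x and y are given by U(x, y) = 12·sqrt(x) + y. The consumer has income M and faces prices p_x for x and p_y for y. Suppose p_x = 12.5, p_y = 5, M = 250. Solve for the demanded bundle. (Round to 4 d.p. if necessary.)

Utility is quasi-linear in y; the FOC for x is 6/√x = p_x/p_y.
Thus x* = (6·p_y/p_x)² — independent of M — with the rest of income spent on y.
Plugging in: x* = (6·5/12.5)² = 5.76, y* = 35.6.

x* = 5.76, y* = 35.6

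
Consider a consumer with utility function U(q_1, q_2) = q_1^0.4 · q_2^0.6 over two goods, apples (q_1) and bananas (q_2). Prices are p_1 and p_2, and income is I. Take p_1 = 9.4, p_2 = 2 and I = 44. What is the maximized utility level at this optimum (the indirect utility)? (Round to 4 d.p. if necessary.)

V = 6.0436

Demand: q_1*(p_1,p_2,I) = 0.4·I/p_1 and q_2* = 0.6·I/p_2.
At p_1=9.4, p_2=2, I=44: q_1* = 0.4·44/9.4 = 1.8723, q_2* = 13.2.
Utility at the optimum: U(1.8723, 13.2) = 6.0436.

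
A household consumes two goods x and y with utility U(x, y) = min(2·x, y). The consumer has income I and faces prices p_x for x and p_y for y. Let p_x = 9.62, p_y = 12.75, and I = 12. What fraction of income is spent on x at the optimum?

With perfect complements, no substitution: consume in ratio x:y = 1:2.
Budget: p_x·x + p_y·2·x = I, so (p_x + 2·p_y)·x = I.
Demand: x*(p_x,p_y,I) = I/(p_x + 2·p_y), y* = 2·I/(p_x + 2·p_y).
Here 9.62 + 2·12.75 = 35.12, giving x* = 0.3417 and y* = 0.6834.
Expenditure on x: 9.62·0.3417 = 3.287; share = 0.2739.

share on x = 0.2739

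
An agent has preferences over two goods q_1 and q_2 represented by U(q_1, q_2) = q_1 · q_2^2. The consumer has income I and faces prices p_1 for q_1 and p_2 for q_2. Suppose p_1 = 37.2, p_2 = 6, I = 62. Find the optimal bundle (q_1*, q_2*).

q_1* = 0.5556, q_2* = 6.8889

At p_1=37.2, p_2=6, I=62: q_1* = 1/3·62/37.2 = 0.5556, q_2* = 6.8889.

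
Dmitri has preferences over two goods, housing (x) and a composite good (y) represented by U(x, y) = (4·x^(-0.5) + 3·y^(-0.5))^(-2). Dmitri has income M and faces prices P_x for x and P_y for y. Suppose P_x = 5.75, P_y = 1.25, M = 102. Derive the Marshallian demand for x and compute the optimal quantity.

MRS = MU_x/MU_y = (4/3)·(y/x)^(1.5). Set equal to P_x/P_y.
Solve for the ratio: y/x = [(3/4)·P_x/P_y]^(2/3).
Substitute y = (y/x)·x into the budget: x* = M/(P_x + P_y·(y/x)).
Numerically y/x = 2.283211, so x* = 102/(5.75 + 1.25·2.283211) = 11.8549.

x* = 11.8549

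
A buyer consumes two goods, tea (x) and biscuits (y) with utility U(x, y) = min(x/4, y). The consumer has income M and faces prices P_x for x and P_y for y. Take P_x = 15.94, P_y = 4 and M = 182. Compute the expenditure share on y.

share on y = 0.059

Here 4·15.94 + 4 = 67.76, giving x* = 10.7438 and y* = 2.686.
Expenditure on y: 4·2.686 = 10.7438; share = 0.059.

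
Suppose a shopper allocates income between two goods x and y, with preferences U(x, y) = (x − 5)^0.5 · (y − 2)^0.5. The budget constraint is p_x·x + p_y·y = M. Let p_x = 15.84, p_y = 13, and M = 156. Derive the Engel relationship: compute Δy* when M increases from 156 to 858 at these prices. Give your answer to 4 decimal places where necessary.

This is Cobb-Douglas in (x−5, y−2): tangency gives 0.5·p_y·(y−2) = 0.5·p_x·(x−5).
After buying the subsistence bundle (5, 2), a share 0.5 of the remaining income goes to x: x* = 5 + 0.5·(M − 5p_x − 2p_y)/p_x.
Discretionary income = 156 − 5·15.84 − 2·13 = 50.8; y* = 2 + 0.5·50.8/13 = 3.9538.
At M' = 858: y* = 30.9538. Change: 30.9538 − 3.9538 = 27.

Δy* = 27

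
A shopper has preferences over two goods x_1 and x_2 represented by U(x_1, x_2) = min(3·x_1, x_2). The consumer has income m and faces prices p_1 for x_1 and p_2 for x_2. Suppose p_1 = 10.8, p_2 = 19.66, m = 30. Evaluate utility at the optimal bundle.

Demand: x_1*(p_1,p_2,m) = m/(p_1 + 3·p_2), x_2* = 3·m/(p_1 + 3·p_2).
Here 10.8 + 3·19.66 = 69.78, giving x_1* = 0.4299 and x_2* = 1.2898.
Utility at the optimum: U(0.4299, 1.2898) = 1.2898.

V = 1.2898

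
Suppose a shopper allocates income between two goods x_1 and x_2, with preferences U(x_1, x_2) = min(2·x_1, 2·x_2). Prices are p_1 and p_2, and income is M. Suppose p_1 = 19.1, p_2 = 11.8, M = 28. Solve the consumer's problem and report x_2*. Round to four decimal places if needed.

x_2* = 0.9061

With perfect complements, no substitution: consume in ratio x_1:x_2 = 2:2.
Budget: p_1·x_1 + p_2·x_1 = M, so (2·p_1 + 2·p_2)·x_1 = 2·M.
Demand: x_1*(p_1,p_2,M) = 2·M/(2·p_1 + 2·p_2), x_2* = 2·M/(2·p_1 + 2·p_2).
Here 2·19.1 + 2·11.8 = 61.8, giving x_2* = 0.9061.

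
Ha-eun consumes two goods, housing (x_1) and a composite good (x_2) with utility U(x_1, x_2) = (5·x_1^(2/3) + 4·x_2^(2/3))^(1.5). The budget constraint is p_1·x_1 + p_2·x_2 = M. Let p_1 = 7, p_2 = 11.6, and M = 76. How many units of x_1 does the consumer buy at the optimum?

MU_x_1 ∝ 5·x_1^(-1/3), MU_x_2 ∝ 4·x_2^(-1/3), so MRS = (5/4)·(x_2/x_1)^(1/3) = p_1/p_2.
Hence x_2/x_1 = ((4/5)·p_1/p_2)^(1/(1/3)), i.e. raised to the 3 power.
With the ratio pinned down, the budget gives x_1* = M/(p_1 + p_2·(x_2/x_1)) and x_2* = (x_2/x_1)·x_1*.
Numerically x_2/x_1 = 0.11251, so x_1* = 76/(7 + 11.6·0.11251) = 9.151.

x_1* = 9.151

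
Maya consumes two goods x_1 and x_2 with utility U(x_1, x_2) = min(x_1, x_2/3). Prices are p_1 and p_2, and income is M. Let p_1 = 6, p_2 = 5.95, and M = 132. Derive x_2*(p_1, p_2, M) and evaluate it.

x_2* = 16.6038

With perfect complements, no substitution: consume in ratio x_1:x_2 = 1:3.
Budget: p_1·x_1 + p_2·3·x_1 = M, so (p_1 + 3·p_2)·x_1 = M.
Demand: x_1*(p_1,p_2,M) = M/(p_1 + 3·p_2), x_2* = 3·M/(p_1 + 3·p_2).
Here 6 + 3·5.95 = 23.85, giving x_2* = 16.6038.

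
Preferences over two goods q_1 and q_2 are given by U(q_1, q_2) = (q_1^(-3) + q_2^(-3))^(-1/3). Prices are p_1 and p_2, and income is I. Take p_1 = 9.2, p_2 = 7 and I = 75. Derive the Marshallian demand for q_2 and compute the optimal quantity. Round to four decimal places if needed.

q_2* = 4.81

From the CES first-order condition, (q_2/q_1)^(4) = p_1/p_2.
Hence q_2/q_1 = (p_1/p_2)^(1/(4)), i.e. raised to the 0.25 power.
With the ratio pinned down, the budget gives q_1* = I/(p_1 + p_2·(q_2/q_1)) and q_2* = (q_2/q_1)·q_1*.
Numerically q_2/q_1 = 1.070711, so q_1* = 75/(9.2 + 7·1.070711) = 4.4924 and q_2* = 1.070711·4.4924 = 4.81.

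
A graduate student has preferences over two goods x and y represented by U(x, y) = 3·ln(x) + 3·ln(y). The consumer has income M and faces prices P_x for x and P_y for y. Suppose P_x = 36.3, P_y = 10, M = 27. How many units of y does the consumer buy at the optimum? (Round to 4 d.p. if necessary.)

Tangency: MRS = y/x = P_x/P_y.
Rearranging, P_y·y = P_x·x. Substituting into the budget gives P_x·x·(1 + 1) = M.
Demand: x*(P_x,P_y,M) = 0.5·M/P_x and y* = 0.5·M/P_y.
At P_x=36.3, P_y=10, M=27: y* = 0.5·27/10 = 1.35.

y* = 1.35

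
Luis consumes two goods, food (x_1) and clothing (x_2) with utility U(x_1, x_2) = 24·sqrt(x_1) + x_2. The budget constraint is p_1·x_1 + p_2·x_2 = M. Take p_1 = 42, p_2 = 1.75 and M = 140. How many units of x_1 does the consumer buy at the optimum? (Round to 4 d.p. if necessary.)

MU_x_1 = 12/√x_1, MU_x_2 = 1. Tangency: 12/√x_1 = p_1/p_2.
Thus x_1* = (12·p_2/p_1)² — independent of M — with the rest of income spent on x_2.
Plugging in: x_1* = (12·1.75/42)² = 0.25.

x_1* = 0.25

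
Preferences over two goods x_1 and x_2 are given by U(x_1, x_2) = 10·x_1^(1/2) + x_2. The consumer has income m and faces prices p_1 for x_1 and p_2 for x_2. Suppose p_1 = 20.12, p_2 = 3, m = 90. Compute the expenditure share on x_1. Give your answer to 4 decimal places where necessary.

share on x_1 = 0.1243

Set MRS = p_1/p_2: 5·x_1^(−1/2) = p_1/p_2.
Solve: √x_1 = 5·p_2/p_1, so x_1*(p_1,p_2) = (5·p_2/p_1)², and x_2* = (m − p_1·x_1*)/p_2.
Plugging in: x_1* = (5·3/20.12)² = 0.5558, x_2* = 26.2724.
Expenditure on x_1: 20.12·0.5558 = 11.1829; share = 0.1243.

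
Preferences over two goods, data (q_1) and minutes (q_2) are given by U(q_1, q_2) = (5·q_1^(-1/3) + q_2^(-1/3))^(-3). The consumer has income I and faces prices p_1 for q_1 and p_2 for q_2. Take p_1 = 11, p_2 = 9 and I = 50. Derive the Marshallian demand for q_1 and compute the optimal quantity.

q_1* = 3.5389

MU_q_1 ∝ 5·q_1^(-4/3), MU_q_2 ∝ q_2^(-4/3), so MRS = 5·(q_2/q_1)^(4/3) = p_1/p_2.
Hence q_2/q_1 = ((1/5)·p_1/p_2)^(1/(4/3)), i.e. raised to the 0.75 power.
Substitute q_2 = (q_2/q_1)·q_1 into the budget: q_1* = I/(p_1 + p_2·(q_2/q_1)).
Numerically q_2/q_1 = 0.347644, so q_1* = 50/(11 + 9·0.347644) = 3.5389.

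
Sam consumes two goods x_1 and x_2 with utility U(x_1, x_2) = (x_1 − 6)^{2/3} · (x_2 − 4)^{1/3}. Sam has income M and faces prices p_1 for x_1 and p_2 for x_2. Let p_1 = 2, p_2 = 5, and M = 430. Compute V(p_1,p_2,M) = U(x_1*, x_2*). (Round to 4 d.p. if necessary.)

This is Cobb-Douglas in (x_1−6, x_2−4): tangency gives 2/3·p_2·(x_2−4) = 1/3·p_1·(x_1−6).
Substituting into the budget: x_1* = 6 + 2/3·(M − 6·p_1 − 4·p_2)/p_1, and x_2* = 4 + 1/3·(…)/p_2.
Discretionary income = 430 − 6·2 − 4·5 = 398; x_1* = 6 + 2/3·398/2 = 138.6667; x_2* = 4 + 1/3·398/5 = 30.5333.
Utility at the optimum: U(138.6667, 30.5333) = 77.5839.

V = 77.5839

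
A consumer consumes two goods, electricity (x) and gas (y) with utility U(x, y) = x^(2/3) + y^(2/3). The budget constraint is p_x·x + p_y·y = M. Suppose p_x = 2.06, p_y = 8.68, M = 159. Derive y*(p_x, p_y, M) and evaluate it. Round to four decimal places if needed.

MU_x ∝ x^(-1/3), MU_y ∝ y^(-1/3), so MRS = (y/x)^(1/3) = p_x/p_y.
Hence y/x = (p_x/p_y)^(1/(1/3)), i.e. raised to the 3 power.
With the ratio pinned down, the budget gives x* = M/(p_x + p_y·(y/x)) and y* = (y/x)·x*.
Numerically y/x = 0.013367, so x* = 159/(2.06 + 8.68·0.013367) = 73.0689 and y* = 0.013367·73.0689 = 0.9767.

y* = 0.9767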